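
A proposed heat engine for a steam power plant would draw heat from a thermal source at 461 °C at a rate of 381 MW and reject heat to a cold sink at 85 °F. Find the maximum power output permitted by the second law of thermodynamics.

T_H = 461 °C → 461 + 273.15 = 734.15 K.
T_C = 85 °F → (85 − 32) × 5/9 = 29.44 °C = 302.59 K.
The upper bound on efficiency is η_max = 1 − T_C/T_H = 1 − 302.59/734.15 = 0.5878.
W_max = η_max · Q_H = 0.5878 × 381 = 224 MW.

Ẇ_max ≈ 224 MW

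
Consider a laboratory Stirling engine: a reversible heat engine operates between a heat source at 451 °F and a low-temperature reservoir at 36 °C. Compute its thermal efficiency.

η ≈ 0.389

T_H = 451 °F → (451 − 32) × 5/9 = 232.78 °C = 505.93 K.
T_C = 36 °C → 36 + 273.15 = 309.15 K.
Carnot efficiency: η = 1 − T_C/T_H = 1 − 309.15/505.93 = 0.389.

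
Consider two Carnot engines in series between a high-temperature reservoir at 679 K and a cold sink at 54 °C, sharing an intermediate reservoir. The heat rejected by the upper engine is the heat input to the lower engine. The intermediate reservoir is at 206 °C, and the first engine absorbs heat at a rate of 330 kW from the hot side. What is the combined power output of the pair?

T_C = 54 °C → 54 + 273.15 = 327.15 K.
Two reversible stages in series are equivalent to a single Carnot engine between T_H and T_C, so η_total = 1 − T_C/T_H = 1 − 327.15/679.00 = 0.5182.
W_total = η_total · Q_H = 0.5182 × 330 = 171.0 kW.

Ẇ_total ≈ 171.0 kW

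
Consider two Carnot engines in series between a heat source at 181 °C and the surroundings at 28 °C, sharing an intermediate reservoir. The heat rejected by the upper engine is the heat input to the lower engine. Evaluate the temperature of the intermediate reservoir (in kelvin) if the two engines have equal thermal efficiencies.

T_m ≈ 370 K

T_H = 181 °C → 181 + 273.15 = 454.15 K.
T_C = 28 °C → 28 + 273.15 = 301.15 K.
Equal efficiencies require 1 − T_m/T_H = 1 − T_C/T_m, i.e. T_m/T_H = T_C/T_m, so T_m = √(T_H·T_C) = √(454.15 × 301.15) = 370 K.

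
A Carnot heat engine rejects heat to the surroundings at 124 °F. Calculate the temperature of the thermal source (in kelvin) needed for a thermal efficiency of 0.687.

T_C = 124 °F → (124 − 32) × 5/9 = 51.11 °C = 324.26 K.
From η = 1 − T_C/T_H, solving for T_H gives T_H = T_C/(1 − η) = 324.26/(1 − 0.687) = 1040 K.

T_H ≈ 1040 K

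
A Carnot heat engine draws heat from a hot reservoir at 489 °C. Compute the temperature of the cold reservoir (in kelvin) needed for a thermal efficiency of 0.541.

T_C ≈ 350 K

T_H = 489 °C → 489 + 273.15 = 762.15 K.
From η = 1 − T_C/T_H, T_C = T_H·(1 − η) = 762.15 × (1 − 0.541) = 350 K.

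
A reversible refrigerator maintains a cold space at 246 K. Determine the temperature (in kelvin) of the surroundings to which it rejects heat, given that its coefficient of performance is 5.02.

T_H ≈ 295 K

COP_R = T_C/(T_H − T_C) ⇒ T_H = T_C·(1 + 1/COP_R) = 246.00 × (1 + 1/5.02) = 295 K.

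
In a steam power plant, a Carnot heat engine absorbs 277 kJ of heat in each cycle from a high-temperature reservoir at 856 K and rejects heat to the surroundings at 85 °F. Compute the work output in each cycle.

T_C = 85 °F → (85 − 32) × 5/9 = 29.44 °C = 302.59 K.
Carnot efficiency: η = 1 − T_C/T_H = 1 − 302.59/856.00 = 0.6465.
W = η·Q_H = 0.6465 × 277 = 179.1 kJ.

W ≈ 179.1 kJ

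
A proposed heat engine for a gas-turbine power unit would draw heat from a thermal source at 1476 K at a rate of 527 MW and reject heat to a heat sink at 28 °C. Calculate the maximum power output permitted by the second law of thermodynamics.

Ẇ_max ≈ 419 MW

T_C = 28 °C → 28 + 273.15 = 301.15 K.
By the Carnot theorem, η_max = 1 − T_C/T_H = 1 − 301.15/1476.00 = 0.7960.
W_max = η_max · Q_H = 0.7960 × 527 = 419 MW.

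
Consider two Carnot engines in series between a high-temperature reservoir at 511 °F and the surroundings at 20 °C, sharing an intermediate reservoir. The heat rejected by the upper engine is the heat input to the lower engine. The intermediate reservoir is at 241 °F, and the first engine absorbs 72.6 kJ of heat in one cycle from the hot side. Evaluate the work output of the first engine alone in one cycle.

T_H = 511 °F → (511 − 32) × 5/9 = 266.11 °C = 539.26 K.
T_C = 20 °C → 20 + 273.15 = 293.15 K.
T_m = 241 °F → (241 − 32) × 5/9 = 116.11 °C = 389.26 K.
First-stage efficiency η₁ = 1 − T_m/T_H = 1 − 389.26/539.26 = 0.2782.
W₁ = η₁·Q_H = 0.2782 × 72.6 = 20.2 kJ.

W₁ ≈ 20.2 kJ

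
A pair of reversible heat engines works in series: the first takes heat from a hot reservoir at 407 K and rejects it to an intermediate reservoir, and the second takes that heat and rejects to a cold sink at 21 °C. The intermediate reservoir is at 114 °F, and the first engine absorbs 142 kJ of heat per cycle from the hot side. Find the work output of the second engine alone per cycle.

W₂ ≈ 8.57 kJ

T_C = 21 °C → 21 + 273.15 = 294.15 K.
T_m = 114 °F → (114 − 32) × 5/9 = 45.56 °C = 318.71 K.
Heat entering the second stage: Q_m = Q_H·(T_m/T_H) = 142 × 318.71/407.00 = 111 kJ.
Second-stage efficiency η₂ = 1 − T_C/T_m = 1 − 294.15/318.71 = 0.0770, so W₂ = η₂·Q_m = 8.57 kJ.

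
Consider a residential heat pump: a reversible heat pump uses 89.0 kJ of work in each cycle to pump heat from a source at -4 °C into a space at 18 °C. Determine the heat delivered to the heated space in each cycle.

Q_H ≈ 1178 kJ

T_H = 18 °C → 18 + 273.15 = 291.15 K.
T_C = -4 °C → -4 + 273.15 = 269.15 K.
COP_HP = T_H/(T_H − T_C) = 291.15/22.00 = 13.2341.
Q_H = COP_HP · W = 13.2341 × 89.0 = 1178 kJ.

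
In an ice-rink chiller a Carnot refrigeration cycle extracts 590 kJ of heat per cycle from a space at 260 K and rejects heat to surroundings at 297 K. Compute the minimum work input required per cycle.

COP_R = T_C/(T_H − T_C) = 260.00/37.00 = 7.0270.
W = Q_C/COP_R = 590/7.0270 = 84.0 kJ.

W_in ≈ 84.0 kJ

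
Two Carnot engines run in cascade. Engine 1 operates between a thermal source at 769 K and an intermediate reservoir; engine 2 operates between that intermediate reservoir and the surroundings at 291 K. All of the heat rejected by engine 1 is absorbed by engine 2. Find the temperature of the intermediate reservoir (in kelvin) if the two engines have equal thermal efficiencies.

Equal efficiencies require 1 − T_m/T_H = 1 − T_C/T_m, i.e. T_m/T_H = T_C/T_m, so T_m = √(T_H·T_C) = √(769.00 × 291.00) = 473 K.

T_m ≈ 473 K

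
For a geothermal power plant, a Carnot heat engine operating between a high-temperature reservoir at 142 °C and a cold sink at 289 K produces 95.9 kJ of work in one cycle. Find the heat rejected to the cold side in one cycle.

Q_C ≈ 219.7 kJ

T_H = 142 °C → 142 + 273.15 = 415.15 K.
Carnot efficiency: η = 1 − T_C/T_H = 1 − 289.00/415.15 = 0.3039.
Since Q_C/Q_H = T_C/T_H and Q_H = W/η, Q_C = W·T_C/(T_H − T_C) = 95.9 × 289.00/126.15 = 219.7 kJ.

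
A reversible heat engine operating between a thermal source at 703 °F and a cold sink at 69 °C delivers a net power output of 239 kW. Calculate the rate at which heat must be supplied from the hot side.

Q̇_H ≈ 508 kW

T_H = 703 °F → (703 − 32) × 5/9 = 372.78 °C = 645.93 K.
T_C = 69 °C → 69 + 273.15 = 342.15 K.
For a reversible engine, η = 1 − T_C/T_H = 1 − 342.15/645.93 = 0.4703.
Q_H = W/η = 239/0.4703 = 508 kW.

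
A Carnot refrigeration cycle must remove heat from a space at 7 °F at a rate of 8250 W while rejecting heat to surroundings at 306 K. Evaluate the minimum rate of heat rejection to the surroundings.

T_C = 7 °F → (7 − 32) × 5/9 = -13.89 °C = 259.26 K.
For a reversible cycle Q_H/Q_C = T_H/T_C, so Q_H = Q_C·T_H/T_C = 8250 × 306.00/259.26 = 9737 W.

Q̇_H ≈ 9737 W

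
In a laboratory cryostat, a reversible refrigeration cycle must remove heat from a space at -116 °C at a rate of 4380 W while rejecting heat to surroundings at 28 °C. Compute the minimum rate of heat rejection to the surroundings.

T_H = 28 °C → 28 + 273.15 = 301.15 K.
T_C = -116 °C → -116 + 273.15 = 157.15 K.
For a reversible cycle Q_H/Q_C = T_H/T_C, so Q_H = Q_C·T_H/T_C = 4380 × 301.15/157.15 = 8393 W.

Q̇_H ≈ 8393 W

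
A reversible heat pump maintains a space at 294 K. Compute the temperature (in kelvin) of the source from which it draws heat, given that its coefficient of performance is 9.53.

COP_HP = T_H/(T_H − T_C) ⇒ T_C = T_H·(COP_HP − 1)/COP_HP = 294.00 × (9.53 − 1)/9.53 = 263 K.

T_C ≈ 263 K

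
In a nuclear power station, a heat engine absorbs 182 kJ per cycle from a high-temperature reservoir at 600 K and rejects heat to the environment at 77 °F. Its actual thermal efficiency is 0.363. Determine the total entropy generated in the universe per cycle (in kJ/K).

ΔS_univ ≈ 0.08551 kJ/K

T_C = 77 °F → (77 − 32) × 5/9 = 25.00 °C = 298.15 K.
W = η·Q_H = 0.363 × 182 = 66.07 kJ, so Q_C = Q_H − W = 115.9 kJ.
Reservoir entropy changes: ΔS_H = −Q_H/T_H = −182/600.00 = -0.3033 kJ/K and ΔS_C = +Q_C/T_C = 115.9/298.15 = 0.3888 kJ/K.
ΔS_univ = −Q_H/T_H + Q_C/T_C = 0.08551 kJ/K (> 0, since η = 0.363 < η_Carnot = 0.503).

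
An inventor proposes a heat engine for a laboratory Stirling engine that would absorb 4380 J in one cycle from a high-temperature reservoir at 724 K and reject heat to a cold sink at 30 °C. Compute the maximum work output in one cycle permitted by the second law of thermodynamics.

W_max ≈ 2550 J

T_C = 30 °C → 30 + 273.15 = 303.15 K.
The upper bound on efficiency is η_max = 1 − T_C/T_H = 1 − 303.15/724.00 = 0.5813.
W_max = η_max · Q_H = 0.5813 × 4380 = 2550 J.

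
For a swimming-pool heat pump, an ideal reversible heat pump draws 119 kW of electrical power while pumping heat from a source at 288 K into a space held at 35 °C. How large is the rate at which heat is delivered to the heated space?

T_H = 35 °C → 35 + 273.15 = 308.15 K.
COP_HP = T_H/(T_H − T_C) = 308.15/20.15 = 15.2928.
Q_H = COP_HP · W = 15.2928 × 119 = 1820 kW.

Q̇_H ≈ 1820 kW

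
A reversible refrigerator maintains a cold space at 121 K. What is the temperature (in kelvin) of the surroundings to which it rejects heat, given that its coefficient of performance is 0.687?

T_H ≈ 297 K

COP_R = T_C/(T_H − T_C) ⇒ T_H = T_C·(1 + 1/COP_R) = 121.00 × (1 + 1/0.687) = 297 K.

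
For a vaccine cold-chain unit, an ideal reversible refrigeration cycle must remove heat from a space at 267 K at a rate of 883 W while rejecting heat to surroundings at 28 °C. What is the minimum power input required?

Ẇ_in ≈ 113 W

T_H = 28 °C → 28 + 273.15 = 301.15 K.
For a reversible refrigerator, COP_R = T_C/(T_H − T_C) = 267.00/34.15 = 7.8184.
W = Q_C/COP_R = 883/7.8184 = 113 W.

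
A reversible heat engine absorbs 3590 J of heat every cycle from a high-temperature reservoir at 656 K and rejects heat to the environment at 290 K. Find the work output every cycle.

Since the cycle is reversible, η = 1 − T_C/T_H = 1 − 290.00/656.00 = 0.5579.
W = η·Q_H = 0.5579 × 3590 = 2003 J.

W ≈ 2003 J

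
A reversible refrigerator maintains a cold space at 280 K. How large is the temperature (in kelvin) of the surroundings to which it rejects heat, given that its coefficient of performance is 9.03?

T_H ≈ 311.0 K

COP_R = T_C/(T_H − T_C) ⇒ T_H = T_C·(1 + 1/COP_R) = 280.00 × (1 + 1/9.03) = 311.0 K.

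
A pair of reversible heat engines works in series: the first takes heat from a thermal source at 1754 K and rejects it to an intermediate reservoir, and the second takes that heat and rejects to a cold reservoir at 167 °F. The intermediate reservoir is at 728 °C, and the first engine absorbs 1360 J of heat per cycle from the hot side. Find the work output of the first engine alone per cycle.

W₁ ≈ 584 J

T_C = 167 °F → (167 − 32) × 5/9 = 75.00 °C = 348.15 K.
T_m = 728 °C → 728 + 273.15 = 1001.15 K.
First-stage efficiency η₁ = 1 − T_m/T_H = 1 − 1001.15/1754.00 = 0.4292.
W₁ = η₁·Q_H = 0.4292 × 1360 = 584 J.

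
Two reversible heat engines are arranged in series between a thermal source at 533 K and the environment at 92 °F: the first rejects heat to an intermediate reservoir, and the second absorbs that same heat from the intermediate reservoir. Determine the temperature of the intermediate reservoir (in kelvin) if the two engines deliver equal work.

T_C = 92 °F → (92 − 32) × 5/9 = 33.33 °C = 306.48 K.
For reversible stages Q_m = Q_H·(T_m/T_H). Setting W₁ = Q_H(1 − T_m/T_H) equal to W₂ = Q_m(1 − T_C/T_m) = Q_H·(T_m − T_C)/T_H gives T_H − T_m = T_m − T_C, so T_m = (T_H + T_C)/2 = (533.00 + 306.48)/2 = 419.7 K.

T_m ≈ 419.7 K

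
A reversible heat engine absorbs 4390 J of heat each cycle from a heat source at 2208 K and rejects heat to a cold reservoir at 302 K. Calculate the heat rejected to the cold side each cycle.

Carnot efficiency: η = 1 − T_C/T_H = 1 − 302.00/2208.00 = 0.8632.
For a reversible cycle Q_C/Q_H = T_C/T_H, so Q_C = 4390 × 302.00/2208.00 = 600 J.

Q_C ≈ 600 J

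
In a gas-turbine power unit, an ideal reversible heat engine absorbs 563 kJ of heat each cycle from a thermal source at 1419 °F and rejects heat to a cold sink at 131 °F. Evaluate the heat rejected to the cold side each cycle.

T_H = 1419 °F → (1419 − 32) × 5/9 = 770.56 °C = 1043.71 K.
T_C = 131 °F → (131 − 32) × 5/9 = 55.00 °C = 328.15 K.
The Carnot efficiency is η = 1 − T_C/T_H = 1 − 328.15/1043.71 = 0.6856.
For a reversible cycle Q_C/Q_H = T_C/T_H, so Q_C = 563 × 328.15/1043.71 = 177 kJ.

Q_C ≈ 177 kJ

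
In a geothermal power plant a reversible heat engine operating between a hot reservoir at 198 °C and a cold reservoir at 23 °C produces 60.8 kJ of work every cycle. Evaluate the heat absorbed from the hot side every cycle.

T_H = 198 °C → 198 + 273.15 = 471.15 K.
T_C = 23 °C → 23 + 273.15 = 296.15 K.
Since the cycle is reversible, η = 1 − T_C/T_H = 1 − 296.15/471.15 = 0.3714.
Q_H = W/η = 60.8/0.3714 = 164 kJ.

Q_H ≈ 164 kJ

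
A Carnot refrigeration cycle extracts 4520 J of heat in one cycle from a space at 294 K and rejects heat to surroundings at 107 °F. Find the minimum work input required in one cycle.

T_H = 107 °F → (107 − 32) × 5/9 = 41.67 °C = 314.82 K.
The reversible coefficient of performance is COP_R = T_C/(T_H − T_C) = 294.00/20.82 = 14.1233.
W = Q_C/COP_R = 4520/14.1233 = 320 J.

W_in ≈ 320 J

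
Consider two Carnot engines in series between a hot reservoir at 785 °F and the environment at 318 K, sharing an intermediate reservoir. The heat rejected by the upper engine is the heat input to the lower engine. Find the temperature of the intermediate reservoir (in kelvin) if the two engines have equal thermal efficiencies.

T_H = 785 °F → (785 − 32) × 5/9 = 418.33 °C = 691.48 K.
Equal efficiencies require 1 − T_m/T_H = 1 − T_C/T_m, i.e. T_m/T_H = T_C/T_m, so T_m = √(T_H·T_C) = √(691.48 × 318.00) = 469 K.

T_m ≈ 469 K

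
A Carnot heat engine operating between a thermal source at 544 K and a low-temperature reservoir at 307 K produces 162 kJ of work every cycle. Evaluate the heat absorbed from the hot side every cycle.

η_rev = 1 − T_C/T_H = 1 − 307.00/544.00 = 0.4357.
Q_H = W/η = 162/0.4357 = 372 kJ.

Q_H ≈ 372 kJ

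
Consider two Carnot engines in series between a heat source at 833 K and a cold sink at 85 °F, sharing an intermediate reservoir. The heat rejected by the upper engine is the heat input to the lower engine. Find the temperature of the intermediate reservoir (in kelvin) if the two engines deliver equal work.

T_m ≈ 567.8 K

T_C = 85 °F → (85 − 32) × 5/9 = 29.44 °C = 302.59 K.
For reversible stages Q_m = Q_H·(T_m/T_H). Setting W₁ = Q_H(1 − T_m/T_H) equal to W₂ = Q_m(1 − T_C/T_m) = Q_H·(T_m − T_C)/T_H gives T_H − T_m = T_m − T_C, so T_m = (T_H + T_C)/2 = (833.00 + 302.59)/2 = 567.8 K.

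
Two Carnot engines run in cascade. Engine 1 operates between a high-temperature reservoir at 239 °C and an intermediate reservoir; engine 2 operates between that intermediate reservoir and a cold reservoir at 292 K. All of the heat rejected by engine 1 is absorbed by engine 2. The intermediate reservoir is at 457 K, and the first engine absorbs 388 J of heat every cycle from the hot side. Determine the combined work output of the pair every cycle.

W_total ≈ 166.8 J

T_H = 239 °C → 239 + 273.15 = 512.15 K.
Two reversible stages in series are equivalent to a single Carnot engine between T_H and T_C, so η_total = 1 − T_C/T_H = 1 − 292.00/512.15 = 0.4299.
W_total = η_total · Q_H = 0.4299 × 388 = 166.8 J.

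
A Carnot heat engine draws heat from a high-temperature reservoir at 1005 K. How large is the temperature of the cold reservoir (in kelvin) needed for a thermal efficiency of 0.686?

T_C ≈ 316 K

From η = 1 − T_C/T_H, T_C = T_H·(1 − η) = 1005.00 × (1 − 0.686) = 316 K.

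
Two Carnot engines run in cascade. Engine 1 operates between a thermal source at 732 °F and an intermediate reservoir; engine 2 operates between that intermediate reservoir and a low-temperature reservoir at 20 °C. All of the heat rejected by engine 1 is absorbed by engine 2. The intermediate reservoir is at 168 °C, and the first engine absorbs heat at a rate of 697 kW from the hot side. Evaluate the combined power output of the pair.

T_H = 732 °F → (732 − 32) × 5/9 = 388.89 °C = 662.04 K.
T_C = 20 °C → 20 + 273.15 = 293.15 K.
Two reversible stages in series are equivalent to a single Carnot engine between T_H and T_C, so η_total = 1 − T_C/T_H = 1 − 293.15/662.04 = 0.5572.
W_total = η_total · Q_H = 0.5572 × 697 = 388.4 kW.

Ẇ_total ≈ 388.4 kW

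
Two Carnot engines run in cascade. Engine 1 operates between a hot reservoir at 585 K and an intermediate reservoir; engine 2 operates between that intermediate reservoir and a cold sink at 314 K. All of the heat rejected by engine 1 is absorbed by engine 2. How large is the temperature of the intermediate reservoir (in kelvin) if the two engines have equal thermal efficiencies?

Equal efficiencies require 1 − T_m/T_H = 1 − T_C/T_m, i.e. T_m/T_H = T_C/T_m, so T_m = √(T_H·T_C) = √(585.00 × 314.00) = 429 K.

T_m ≈ 429 K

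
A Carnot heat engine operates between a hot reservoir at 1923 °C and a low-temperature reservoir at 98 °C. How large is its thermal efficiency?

η ≈ 0.831

T_H = 1923 °C → 1923 + 273.15 = 2196.15 K.
T_C = 98 °C → 98 + 273.15 = 371.15 K.
The Carnot efficiency is η = 1 − T_C/T_H = 1 − 371.15/2196.15 = 0.831.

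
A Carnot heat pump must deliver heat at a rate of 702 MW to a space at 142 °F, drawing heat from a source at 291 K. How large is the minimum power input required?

Ẇ_in ≈ 90.9 MW

T_H = 142 °F → (142 − 32) × 5/9 = 61.11 °C = 334.26 K.
COP_HP = T_H/(T_H − T_C) = 334.26/43.26 = 7.7266.
W = Q_H/COP_HP = 702/7.7266 = 90.9 MW.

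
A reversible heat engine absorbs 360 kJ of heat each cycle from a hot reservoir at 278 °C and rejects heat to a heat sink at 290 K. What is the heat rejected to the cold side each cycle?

T_H = 278 °C → 278 + 273.15 = 551.15 K.
η_rev = 1 − T_C/T_H = 1 − 290.00/551.15 = 0.4738.
For a reversible cycle Q_C/Q_H = T_C/T_H, so Q_C = 360 × 290.00/551.15 = 189 kJ.

Q_C ≈ 189 kJ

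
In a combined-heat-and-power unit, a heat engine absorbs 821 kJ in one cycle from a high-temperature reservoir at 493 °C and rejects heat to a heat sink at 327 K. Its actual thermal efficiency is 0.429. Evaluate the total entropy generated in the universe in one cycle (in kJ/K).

ΔS_univ ≈ 0.3620 kJ/K

T_H = 493 °C → 493 + 273.15 = 766.15 K.
W = η·Q_H = 0.429 × 821 = 352.2 kJ, so Q_C = Q_H − W = 468.8 kJ.
Reservoir entropy changes: ΔS_H = −Q_H/T_H = −821/766.15 = -1.072 kJ/K and ΔS_C = +Q_C/T_C = 468.8/327.00 = 1.434 kJ/K.
ΔS_univ = −Q_H/T_H + Q_C/T_C = 0.3620 kJ/K (> 0, since η = 0.429 < η_Carnot = 0.573).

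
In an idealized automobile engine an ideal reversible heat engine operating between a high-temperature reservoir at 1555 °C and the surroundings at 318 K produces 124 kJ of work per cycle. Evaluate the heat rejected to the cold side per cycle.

T_H = 1555 °C → 1555 + 273.15 = 1828.15 K.
Carnot efficiency: η = 1 − T_C/T_H = 1 − 318.00/1828.15 = 0.8261.
Since Q_C/Q_H = T_C/T_H and Q_H = W/η, Q_C = W·T_C/(T_H − T_C) = 124 × 318.00/1510.15 = 26.1 kJ.

Q_C ≈ 26.1 kJ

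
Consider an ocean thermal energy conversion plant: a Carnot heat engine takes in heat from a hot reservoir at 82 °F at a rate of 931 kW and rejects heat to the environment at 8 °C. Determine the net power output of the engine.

Ẇ ≈ 61.2 kW

T_H = 82 °F → (82 − 32) × 5/9 = 27.78 °C = 300.93 K.
T_C = 8 °C → 8 + 273.15 = 281.15 K.
Carnot efficiency: η = 1 − T_C/T_H = 1 − 281.15/300.93 = 0.0657.
W = η·Q_H = 0.0657 × 931 = 61.2 kW.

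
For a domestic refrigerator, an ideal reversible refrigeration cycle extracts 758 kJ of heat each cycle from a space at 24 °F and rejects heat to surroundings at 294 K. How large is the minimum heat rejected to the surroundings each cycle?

T_C = 24 °F → (24 − 32) × 5/9 = -4.44 °C = 268.71 K.
For a reversible cycle Q_H/Q_C = T_H/T_C, so Q_H = Q_C·T_H/T_C = 758 × 294.00/268.71 = 829 kJ.

Q_H ≈ 829 kJ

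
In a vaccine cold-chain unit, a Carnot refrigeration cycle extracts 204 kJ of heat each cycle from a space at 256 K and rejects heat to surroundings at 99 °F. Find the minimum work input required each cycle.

W_in ≈ 43.3 kJ

T_H = 99 °F → (99 − 32) × 5/9 = 37.22 °C = 310.37 K.
COP_R = T_C/(T_H − T_C) = 256.00/54.37 = 4.7083.
W = Q_C/COP_R = 204/4.7083 = 43.3 kJ.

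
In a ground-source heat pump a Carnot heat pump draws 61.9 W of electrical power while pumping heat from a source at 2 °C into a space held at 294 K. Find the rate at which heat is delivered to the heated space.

Q̇_H ≈ 965 W

T_C = 2 °C → 2 + 273.15 = 275.15 K.
The Carnot heat-pump COP is COP_HP = T_H/(T_H − T_C) = 294.00/18.85 = 15.5968.
Q_H = COP_HP · W = 15.5968 × 61.9 = 965 W.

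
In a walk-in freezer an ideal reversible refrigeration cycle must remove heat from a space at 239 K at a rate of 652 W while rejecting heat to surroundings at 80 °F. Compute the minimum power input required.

T_H = 80 °F → (80 − 32) × 5/9 = 26.67 °C = 299.82 K.
Carnot COP: COP_R = T_C/(T_H − T_C) = 239.00/60.82 = 3.9298.
W = Q_C/COP_R = 652/3.9298 = 166 W.

Ẇ_in ≈ 166 W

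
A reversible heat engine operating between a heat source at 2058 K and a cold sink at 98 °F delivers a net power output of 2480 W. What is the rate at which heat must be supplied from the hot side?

Q̇_H ≈ 2920 W

T_C = 98 °F → (98 − 32) × 5/9 = 36.67 °C = 309.82 K.
η_rev = 1 − T_C/T_H = 1 − 309.82/2058.00 = 0.8495.
Q_H = W/η = 2480/0.8495 = 2920 W.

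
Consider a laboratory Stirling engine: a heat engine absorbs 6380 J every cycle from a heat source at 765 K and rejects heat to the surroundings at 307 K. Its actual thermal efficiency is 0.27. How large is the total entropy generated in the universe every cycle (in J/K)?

ΔS_univ ≈ 6.83 J/K

W = η·Q_H = 0.27 × 6380 = 1723 J, so Q_C = Q_H − W = 4657 J.
The hot reservoir loses entropy Q_H/T_H = 6380/765.00 = 8.340 J/K; the cold reservoir gains Q_C/T_C = 4657/307.00 = 15.17 J/K.
ΔS_univ = −Q_H/T_H + Q_C/T_C = 6.83 J/K (> 0, since η = 0.27 < η_Carnot = 0.599).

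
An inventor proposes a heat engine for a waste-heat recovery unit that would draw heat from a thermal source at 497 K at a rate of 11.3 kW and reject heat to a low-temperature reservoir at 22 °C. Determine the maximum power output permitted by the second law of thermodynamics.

Ẇ_max ≈ 4.59 kW

T_C = 22 °C → 22 + 273.15 = 295.15 K.
The upper bound on efficiency is η_max = 1 − T_C/T_H = 1 − 295.15/497.00 = 0.4061.
W_max = η_max · Q_H = 0.4061 × 11.3 = 4.59 kW.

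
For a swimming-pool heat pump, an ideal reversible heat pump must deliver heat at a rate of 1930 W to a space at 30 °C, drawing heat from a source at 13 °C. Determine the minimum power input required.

T_H = 30 °C → 30 + 273.15 = 303.15 K.
T_C = 13 °C → 13 + 273.15 = 286.15 K.
For a reversible heat pump, COP_HP = T_H/(T_H − T_C) = 303.15/17.00 = 17.8324.
W = Q_H/COP_HP = 1930/17.8324 = 108 W.

Ẇ_in ≈ 108 W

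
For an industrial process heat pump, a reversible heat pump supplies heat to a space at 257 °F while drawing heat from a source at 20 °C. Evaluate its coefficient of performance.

T_H = 257 °F → (257 − 32) × 5/9 = 125.00 °C = 398.15 K.
T_C = 20 °C → 20 + 273.15 = 293.15 K.
COP_HP = T_H/(T_H − T_C) = 398.15/(398.15 − 293.15) = 3.79.

COP_HP ≈ 3.79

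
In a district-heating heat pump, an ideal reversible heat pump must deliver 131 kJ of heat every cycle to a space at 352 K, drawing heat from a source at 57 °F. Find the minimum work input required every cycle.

W_in ≈ 24.2 kJ

T_C = 57 °F → (57 − 32) × 5/9 = 13.89 °C = 287.04 K.
COP_HP = T_H/(T_H − T_C) = 352.00/64.96 = 5.4186.
W = Q_H/COP_HP = 131/5.4186 = 24.2 kJ.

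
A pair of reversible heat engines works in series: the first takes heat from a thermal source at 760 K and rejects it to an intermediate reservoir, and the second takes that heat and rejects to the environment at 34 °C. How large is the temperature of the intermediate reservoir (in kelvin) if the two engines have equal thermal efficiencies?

T_C = 34 °C → 34 + 273.15 = 307.15 K.
Equal efficiencies require 1 − T_m/T_H = 1 − T_C/T_m, i.e. T_m/T_H = T_C/T_m, so T_m = √(T_H·T_C) = √(760.00 × 307.15) = 483.2 K.

T_m ≈ 483.2 K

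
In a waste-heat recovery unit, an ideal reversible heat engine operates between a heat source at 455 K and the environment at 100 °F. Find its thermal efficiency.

T_C = 100 °F → (100 − 32) × 5/9 = 37.78 °C = 310.93 K.
For a reversible engine, η = 1 − T_C/T_H = 1 − 310.93/455.00 = 0.3166.

η ≈ 0.3166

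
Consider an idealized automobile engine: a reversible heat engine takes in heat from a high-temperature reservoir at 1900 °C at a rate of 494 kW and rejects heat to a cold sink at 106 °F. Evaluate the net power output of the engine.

Ẇ ≈ 423 kW

T_H = 1900 °C → 1900 + 273.15 = 2173.15 K.
T_C = 106 °F → (106 − 32) × 5/9 = 41.11 °C = 314.26 K.
For a reversible engine, η = 1 − T_C/T_H = 1 − 314.26/2173.15 = 0.8554.
W = η·Q_H = 0.8554 × 494 = 423 kW.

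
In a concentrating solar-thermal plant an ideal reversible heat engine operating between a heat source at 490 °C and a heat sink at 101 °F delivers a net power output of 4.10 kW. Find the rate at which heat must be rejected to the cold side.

T_H = 490 °C → 490 + 273.15 = 763.15 K.
T_C = 101 °F → (101 − 32) × 5/9 = 38.33 °C = 311.48 K.
Since the cycle is reversible, η = 1 − T_C/T_H = 1 − 311.48/763.15 = 0.5918.
Since Q_C/Q_H = T_C/T_H and Q_H = W/η, Q_C = W·T_C/(T_H − T_C) = 4.10 × 311.48/451.67 = 2.83 kW.

Q̇_C ≈ 2.83 kW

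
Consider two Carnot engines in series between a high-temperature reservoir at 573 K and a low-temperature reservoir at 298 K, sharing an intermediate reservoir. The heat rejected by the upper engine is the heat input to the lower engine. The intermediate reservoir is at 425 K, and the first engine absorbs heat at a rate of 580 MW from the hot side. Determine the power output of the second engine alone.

Ẇ₂ ≈ 128.6 MW

Heat entering the second stage: Q_m = Q_H·(T_m/T_H) = 580 × 425.00/573.00 = 430.2 MW.
Second-stage efficiency η₂ = 1 − T_C/T_m = 1 − 298.00/425.00 = 0.2988, so W₂ = η₂·Q_m = 128.6 MW.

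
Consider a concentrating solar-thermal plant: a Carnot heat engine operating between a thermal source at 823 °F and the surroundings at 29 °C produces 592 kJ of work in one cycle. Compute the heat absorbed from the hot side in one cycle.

Q_H ≈ 1028 kJ

T_H = 823 °F → (823 − 32) × 5/9 = 439.44 °C = 712.59 K.
T_C = 29 °C → 29 + 273.15 = 302.15 K.
For a reversible engine, η = 1 − T_C/T_H = 1 − 302.15/712.59 = 0.5760.
Q_H = W/η = 592/0.5760 = 1028 kJ.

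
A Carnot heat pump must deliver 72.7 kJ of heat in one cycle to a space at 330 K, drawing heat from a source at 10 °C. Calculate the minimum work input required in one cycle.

W_in ≈ 10.32 kJ

T_C = 10 °C → 10 + 273.15 = 283.15 K.
The Carnot heat-pump COP is COP_HP = T_H/(T_H − T_C) = 330.00/46.85 = 7.0438.
W = Q_H/COP_HP = 72.7/7.0438 = 10.32 kJ.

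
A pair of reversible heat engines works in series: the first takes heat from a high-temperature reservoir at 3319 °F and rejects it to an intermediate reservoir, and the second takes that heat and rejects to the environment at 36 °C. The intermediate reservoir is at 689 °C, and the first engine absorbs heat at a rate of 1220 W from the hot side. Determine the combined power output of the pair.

Ẇ_total ≈ 1040 W

T_H = 3319 °F → (3319 − 32) × 5/9 = 1826.11 °C = 2099.26 K.
T_C = 36 °C → 36 + 273.15 = 309.15 K.
Two reversible stages in series are equivalent to a single Carnot engine between T_H and T_C, so η_total = 1 − T_C/T_H = 1 − 309.15/2099.26 = 0.8527.
W_total = η_total · Q_H = 0.8527 × 1220 = 1040 W.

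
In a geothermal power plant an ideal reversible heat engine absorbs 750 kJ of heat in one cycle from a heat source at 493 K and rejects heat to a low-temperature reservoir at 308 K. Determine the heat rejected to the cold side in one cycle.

Q_C ≈ 469 kJ

η_rev = 1 − T_C/T_H = 1 − 308.00/493.00 = 0.3753.
For a reversible cycle Q_C/Q_H = T_C/T_H, so Q_C = 750 × 308.00/493.00 = 469 kJ.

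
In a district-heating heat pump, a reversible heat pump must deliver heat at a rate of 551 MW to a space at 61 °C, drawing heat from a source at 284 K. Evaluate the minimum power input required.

T_H = 61 °C → 61 + 273.15 = 334.15 K.
COP_HP = T_H/(T_H − T_C) = 334.15/50.15 = 6.6630.
W = Q_H/COP_HP = 551/6.6630 = 82.70 MW.

Ẇ_in ≈ 82.70 MW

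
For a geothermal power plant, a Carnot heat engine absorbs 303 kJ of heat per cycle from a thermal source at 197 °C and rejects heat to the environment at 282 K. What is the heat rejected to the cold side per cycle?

T_H = 197 °C → 197 + 273.15 = 470.15 K.
η_rev = 1 − T_C/T_H = 1 − 282.00/470.15 = 0.4002.
For a reversible cycle Q_C/Q_H = T_C/T_H, so Q_C = 303 × 282.00/470.15 = 181.7 kJ.

Q_C ≈ 181.7 kJ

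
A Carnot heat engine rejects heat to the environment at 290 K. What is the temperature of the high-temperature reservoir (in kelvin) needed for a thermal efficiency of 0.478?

T_H ≈ 555.6 K

From η = 1 − T_C/T_H, solving for T_H gives T_H = T_C/(1 − η) = 290.00/(1 − 0.478) = 555.6 K.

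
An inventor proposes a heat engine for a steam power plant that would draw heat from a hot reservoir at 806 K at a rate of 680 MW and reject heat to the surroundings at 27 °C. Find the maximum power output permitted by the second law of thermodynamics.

T_C = 27 °C → 27 + 273.15 = 300.15 K.
By the Carnot theorem, η_max = 1 − T_C/T_H = 1 − 300.15/806.00 = 0.6276.
W_max = η_max · Q_H = 0.6276 × 680 = 427 MW.

Ẇ_max ≈ 427 MW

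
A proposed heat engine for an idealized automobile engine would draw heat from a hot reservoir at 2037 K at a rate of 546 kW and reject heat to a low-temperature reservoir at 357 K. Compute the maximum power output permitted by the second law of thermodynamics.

Ẇ_max ≈ 450.3 kW

By the Carnot theorem, η_max = 1 − T_C/T_H = 1 − 357.00/2037.00 = 0.8247.
W_max = η_max · Q_H = 0.8247 × 546 = 450.3 kW.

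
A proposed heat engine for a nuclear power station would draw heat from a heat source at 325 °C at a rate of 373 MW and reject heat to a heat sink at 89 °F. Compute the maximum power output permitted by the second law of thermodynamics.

Ẇ_max ≈ 182.9 MW

T_H = 325 °C → 325 + 273.15 = 598.15 K.
T_C = 89 °F → (89 − 32) × 5/9 = 31.67 °C = 304.82 K.
No engine can exceed the Carnot limit: η_max = 1 − T_C/T_H = 1 − 304.82/598.15 = 0.4904.
W_max = η_max · Q_H = 0.4904 × 373 = 182.9 MW.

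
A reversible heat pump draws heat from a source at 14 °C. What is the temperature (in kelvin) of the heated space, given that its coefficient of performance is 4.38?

T_H ≈ 372 K

T_C = 14 °C → 14 + 273.15 = 287.15 K.
COP_HP = T_H/(T_H − T_C) ⇒ T_H = T_C·COP_HP/(COP_HP − 1) = 287.15 × 4.38/(4.38 − 1) = 372 K.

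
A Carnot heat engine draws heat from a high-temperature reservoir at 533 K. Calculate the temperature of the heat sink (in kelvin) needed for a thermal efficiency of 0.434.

T_C ≈ 302 K

From η = 1 − T_C/T_H, T_C = T_H·(1 − η) = 533.00 × (1 − 0.434) = 302 K.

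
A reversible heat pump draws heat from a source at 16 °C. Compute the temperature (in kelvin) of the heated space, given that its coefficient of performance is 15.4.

T_H ≈ 309.2 K

T_C = 16 °C → 16 + 273.15 = 289.15 K.
COP_HP = T_H/(T_H − T_C) ⇒ T_H = T_C·COP_HP/(COP_HP − 1) = 289.15 × 15.4/(15.4 − 1) = 309.2 K.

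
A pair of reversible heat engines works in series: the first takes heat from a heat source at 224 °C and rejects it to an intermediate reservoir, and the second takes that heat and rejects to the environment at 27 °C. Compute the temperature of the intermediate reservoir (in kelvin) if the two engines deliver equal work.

T_H = 224 °C → 224 + 273.15 = 497.15 K.
T_C = 27 °C → 27 + 273.15 = 300.15 K.
For reversible stages Q_m = Q_H·(T_m/T_H). Setting W₁ = Q_H(1 − T_m/T_H) equal to W₂ = Q_m(1 − T_C/T_m) = Q_H·(T_m − T_C)/T_H gives T_H − T_m = T_m − T_C, so T_m = (T_H + T_C)/2 = (497.15 + 300.15)/2 = 399 K.

T_m ≈ 399 K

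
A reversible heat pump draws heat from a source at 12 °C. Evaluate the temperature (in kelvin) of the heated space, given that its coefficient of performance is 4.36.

T_C = 12 °C → 12 + 273.15 = 285.15 K.
COP_HP = T_H/(T_H − T_C) ⇒ T_H = T_C·COP_HP/(COP_HP − 1) = 285.15 × 4.36/(4.36 − 1) = 370 K.

T_H ≈ 370 K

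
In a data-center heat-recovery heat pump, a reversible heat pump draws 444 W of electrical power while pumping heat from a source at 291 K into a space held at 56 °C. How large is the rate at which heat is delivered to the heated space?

T_H = 56 °C → 56 + 273.15 = 329.15 K.
For a reversible heat pump, COP_HP = T_H/(T_H − T_C) = 329.15/38.15 = 8.6278.
Q_H = COP_HP · W = 8.6278 × 444 = 3830 W.

Q̇_H ≈ 3830 W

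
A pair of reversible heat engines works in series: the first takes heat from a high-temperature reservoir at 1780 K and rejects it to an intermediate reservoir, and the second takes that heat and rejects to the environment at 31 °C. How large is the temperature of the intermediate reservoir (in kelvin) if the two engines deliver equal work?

T_C = 31 °C → 31 + 273.15 = 304.15 K.
For reversible stages Q_m = Q_H·(T_m/T_H). Setting W₁ = Q_H(1 − T_m/T_H) equal to W₂ = Q_m(1 − T_C/T_m) = Q_H·(T_m − T_C)/T_H gives T_H − T_m = T_m − T_C, so T_m = (T_H + T_C)/2 = (1780.00 + 304.15)/2 = 1040 K.

T_m ≈ 1040 K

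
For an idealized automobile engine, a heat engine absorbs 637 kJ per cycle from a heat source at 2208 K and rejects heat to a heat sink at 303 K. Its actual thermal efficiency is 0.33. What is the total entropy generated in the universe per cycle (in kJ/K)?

ΔS_univ ≈ 1.12 kJ/K

W = η·Q_H = 0.33 × 637 = 210.2 kJ, so Q_C = Q_H − W = 426.8 kJ.
Reservoir entropy changes: ΔS_H = −Q_H/T_H = −637/2208.00 = -0.2885 kJ/K and ΔS_C = +Q_C/T_C = 426.8/303.00 = 1.409 kJ/K.
ΔS_univ = −Q_H/T_H + Q_C/T_C = 1.12 kJ/K (> 0, since η = 0.33 < η_Carnot = 0.863).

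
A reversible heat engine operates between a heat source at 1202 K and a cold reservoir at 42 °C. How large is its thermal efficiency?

η ≈ 0.738

T_C = 42 °C → 42 + 273.15 = 315.15 K.
Carnot efficiency: η = 1 − T_C/T_H = 1 − 315.15/1202.00 = 0.738.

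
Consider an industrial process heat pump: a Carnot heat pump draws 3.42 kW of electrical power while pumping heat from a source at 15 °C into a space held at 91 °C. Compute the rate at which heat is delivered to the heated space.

Q̇_H ≈ 16.4 kW

T_H = 91 °C → 91 + 273.15 = 364.15 K.
T_C = 15 °C → 15 + 273.15 = 288.15 K.
Reversible heating COP: COP_HP = T_H/(T_H − T_C) = 364.15/76.00 = 4.7914.
Q_H = COP_HP · W = 4.7914 × 3.42 = 16.4 kW.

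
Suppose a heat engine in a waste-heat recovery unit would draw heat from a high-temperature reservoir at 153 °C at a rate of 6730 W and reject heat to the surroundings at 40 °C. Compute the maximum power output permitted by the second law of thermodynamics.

Ẇ_max ≈ 1780 W

T_H = 153 °C → 153 + 273.15 = 426.15 K.
T_C = 40 °C → 40 + 273.15 = 313.15 K.
By the Carnot theorem, η_max = 1 − T_C/T_H = 1 − 313.15/426.15 = 0.2652.
W_max = η_max · Q_H = 0.2652 × 6730 = 1780 W.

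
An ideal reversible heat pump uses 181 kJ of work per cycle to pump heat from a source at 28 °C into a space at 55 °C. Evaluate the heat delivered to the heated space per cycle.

Q_H ≈ 2200 kJ

T_H = 55 °C → 55 + 273.15 = 328.15 K.
T_C = 28 °C → 28 + 273.15 = 301.15 K.
Reversible heating COP: COP_HP = T_H/(T_H − T_C) = 328.15/27.00 = 12.1537.
Q_H = COP_HP · W = 12.1537 × 181 = 2200 kJ.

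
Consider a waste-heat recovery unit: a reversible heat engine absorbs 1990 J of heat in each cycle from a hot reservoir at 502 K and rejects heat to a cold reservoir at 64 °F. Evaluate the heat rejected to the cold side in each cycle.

T_C = 64 °F → (64 − 32) × 5/9 = 17.78 °C = 290.93 K.
For a reversible engine, η = 1 − T_C/T_H = 1 − 290.93/502.00 = 0.4205.
For a reversible cycle Q_C/Q_H = T_C/T_H, so Q_C = 1990 × 290.93/502.00 = 1153 J.

Q_C ≈ 1153 J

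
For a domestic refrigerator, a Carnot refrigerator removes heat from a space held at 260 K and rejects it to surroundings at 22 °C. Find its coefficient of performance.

COP_R ≈ 7.397

T_H = 22 °C → 22 + 273.15 = 295.15 K.
The reversible coefficient of performance is COP_R = T_C/(T_H − T_C) = 260.00/(295.15 − 260.00) = 7.397.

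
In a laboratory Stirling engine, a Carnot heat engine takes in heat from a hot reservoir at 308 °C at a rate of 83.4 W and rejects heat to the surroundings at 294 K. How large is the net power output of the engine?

T_H = 308 °C → 308 + 273.15 = 581.15 K.
Carnot efficiency: η = 1 − T_C/T_H = 1 − 294.00/581.15 = 0.4941.
W = η·Q_H = 0.4941 × 83.4 = 41.2 W.

Ẇ ≈ 41.2 W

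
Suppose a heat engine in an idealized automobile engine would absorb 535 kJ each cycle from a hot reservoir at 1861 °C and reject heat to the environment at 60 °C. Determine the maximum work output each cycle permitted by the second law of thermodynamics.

T_H = 1861 °C → 1861 + 273.15 = 2134.15 K.
T_C = 60 °C → 60 + 273.15 = 333.15 K.
By the Carnot theorem, η_max = 1 − T_C/T_H = 1 − 333.15/2134.15 = 0.8439.
W_max = η_max · Q_H = 0.8439 × 535 = 451 kJ.

W_max ≈ 451 kJ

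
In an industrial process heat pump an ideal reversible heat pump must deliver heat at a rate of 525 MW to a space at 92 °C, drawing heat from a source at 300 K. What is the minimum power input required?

T_H = 92 °C → 92 + 273.15 = 365.15 K.
Reversible heating COP: COP_HP = T_H/(T_H − T_C) = 365.15/65.15 = 5.6048.
W = Q_H/COP_HP = 525/5.6048 = 93.67 MW.

Ẇ_in ≈ 93.67 MW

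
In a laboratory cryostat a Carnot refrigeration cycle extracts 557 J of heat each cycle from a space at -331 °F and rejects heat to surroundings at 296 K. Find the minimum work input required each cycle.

W_in ≈ 1749 J

T_C = -331 °F → (-331 − 32) × 5/9 = -201.67 °C = 71.48 K.
COP_R = T_C/(T_H − T_C) = 71.48/224.52 = 0.3184.
W = Q_C/COP_R = 557/0.3184 = 1749 J.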